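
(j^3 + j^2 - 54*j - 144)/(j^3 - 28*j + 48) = (j^2 - 5*j - 24)/(j^2 - 6*j + 8)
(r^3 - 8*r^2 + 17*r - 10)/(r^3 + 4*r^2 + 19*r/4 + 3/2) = 4*(r^3 - 8*r^2 + 17*r - 10)/(4*r^3 + 16*r^2 + 19*r + 6)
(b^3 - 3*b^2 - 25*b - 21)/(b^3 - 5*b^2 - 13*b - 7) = (b + 3)/(b + 1)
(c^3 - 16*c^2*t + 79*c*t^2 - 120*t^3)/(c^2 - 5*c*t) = c - 11*t + 24*t^2/c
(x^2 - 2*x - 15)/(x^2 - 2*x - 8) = (-x^2 + 2*x + 15)/(-x^2 + 2*x + 8)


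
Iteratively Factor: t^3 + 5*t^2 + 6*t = (t + 3)*(t^2 + 2*t) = t*(t + 3)*(t + 2)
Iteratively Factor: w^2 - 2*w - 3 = (w - 3)*(w + 1)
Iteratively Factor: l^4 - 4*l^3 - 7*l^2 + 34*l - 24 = (l - 4)*(l^3 - 7*l + 6) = (l - 4)*(l + 3)*(l^2 - 3*l + 2) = (l - 4)*(l - 1)*(l + 3)*(l - 2)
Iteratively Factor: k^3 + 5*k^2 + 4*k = (k + 1)*(k^2 + 4*k) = (k + 1)*(k + 4)*(k)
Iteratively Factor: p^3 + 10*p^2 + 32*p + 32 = (p + 4)*(p^2 + 6*p + 8) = (p + 2)*(p + 4)*(p + 4)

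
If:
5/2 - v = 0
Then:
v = 5/2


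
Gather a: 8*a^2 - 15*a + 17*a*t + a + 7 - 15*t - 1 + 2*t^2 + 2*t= 8*a^2 + a*(17*t - 14) + 2*t^2 - 13*t + 6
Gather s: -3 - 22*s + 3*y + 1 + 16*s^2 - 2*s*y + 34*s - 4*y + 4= 16*s^2 + s*(12 - 2*y) - y + 2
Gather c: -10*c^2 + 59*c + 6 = -10*c^2 + 59*c + 6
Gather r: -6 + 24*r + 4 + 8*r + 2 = 32*r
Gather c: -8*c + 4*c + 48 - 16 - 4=28 - 4*c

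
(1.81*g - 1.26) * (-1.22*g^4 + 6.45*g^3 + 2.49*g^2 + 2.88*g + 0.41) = -2.2082*g^5 + 13.2117*g^4 - 3.6201*g^3 + 2.0754*g^2 - 2.8867*g - 0.5166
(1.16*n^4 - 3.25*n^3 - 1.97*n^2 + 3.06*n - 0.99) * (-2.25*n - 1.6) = -2.61*n^5 + 5.4565*n^4 + 9.6325*n^3 - 3.733*n^2 - 2.6685*n + 1.584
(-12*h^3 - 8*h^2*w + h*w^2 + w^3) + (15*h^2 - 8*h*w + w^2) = -12*h^3 - 8*h^2*w + 15*h^2 + h*w^2 - 8*h*w + w^3 + w^2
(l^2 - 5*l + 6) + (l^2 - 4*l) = 2*l^2 - 9*l + 6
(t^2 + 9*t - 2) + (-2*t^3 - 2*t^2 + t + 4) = -2*t^3 - t^2 + 10*t + 2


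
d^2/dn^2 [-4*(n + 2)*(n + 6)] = -8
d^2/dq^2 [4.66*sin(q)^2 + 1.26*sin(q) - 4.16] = -18.64*sin(q)^2 - 1.26*sin(q) + 9.32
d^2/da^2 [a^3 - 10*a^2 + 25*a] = 6*a - 20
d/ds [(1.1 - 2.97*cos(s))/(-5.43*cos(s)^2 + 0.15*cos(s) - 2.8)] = (16.1271*cos(s)^2 - 11.946*cos(s) - 8.151)*sin(s)/(29.4849*cos(s)^4 - 1.629*cos(s)^3 + 30.4305*cos(s)^2 - 0.84*cos(s) + 7.84)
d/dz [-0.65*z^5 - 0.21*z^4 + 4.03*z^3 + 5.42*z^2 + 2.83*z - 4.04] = -3.25*z^4 - 0.84*z^3 + 12.09*z^2 + 10.84*z + 2.83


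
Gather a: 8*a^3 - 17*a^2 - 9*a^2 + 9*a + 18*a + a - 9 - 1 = 8*a^3 - 26*a^2 + 28*a - 10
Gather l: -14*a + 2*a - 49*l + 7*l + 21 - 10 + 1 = -12*a - 42*l + 12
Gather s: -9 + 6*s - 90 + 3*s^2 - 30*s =3*s^2 - 24*s - 99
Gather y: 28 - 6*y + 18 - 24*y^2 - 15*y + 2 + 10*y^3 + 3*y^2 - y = 10*y^3 - 21*y^2 - 22*y + 48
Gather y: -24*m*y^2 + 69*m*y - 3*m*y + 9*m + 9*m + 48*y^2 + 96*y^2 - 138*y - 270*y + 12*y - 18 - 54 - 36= 18*m + y^2*(144 - 24*m) + y*(66*m - 396) - 108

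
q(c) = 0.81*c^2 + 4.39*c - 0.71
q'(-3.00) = -0.47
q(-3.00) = -6.59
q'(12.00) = 23.83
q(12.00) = 168.61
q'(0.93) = 5.90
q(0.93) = 4.07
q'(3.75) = 10.46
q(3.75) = 27.14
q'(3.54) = 10.12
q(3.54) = 24.98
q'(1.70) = 7.14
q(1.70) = 9.09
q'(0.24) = 4.78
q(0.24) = 0.39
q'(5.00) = 12.49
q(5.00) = 41.49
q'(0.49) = 5.18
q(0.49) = 1.64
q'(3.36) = 9.83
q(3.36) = 23.18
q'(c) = 1.62*c + 4.39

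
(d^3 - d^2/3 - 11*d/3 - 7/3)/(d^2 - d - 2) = (3*d^2 - 4*d - 7)/(3*(d - 2))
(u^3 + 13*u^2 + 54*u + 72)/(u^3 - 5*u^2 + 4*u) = (u^3 + 13*u^2 + 54*u + 72)/(u*(u^2 - 5*u + 4))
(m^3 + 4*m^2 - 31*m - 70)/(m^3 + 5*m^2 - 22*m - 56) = (m - 5)/(m - 4)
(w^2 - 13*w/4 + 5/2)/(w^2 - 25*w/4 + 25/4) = (w - 2)/(w - 5)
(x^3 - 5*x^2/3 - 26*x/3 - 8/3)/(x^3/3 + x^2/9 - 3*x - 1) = 3*(x^2 - 2*x - 8)/(x^2 - 9)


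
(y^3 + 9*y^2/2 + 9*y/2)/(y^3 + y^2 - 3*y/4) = 2*(y + 3)/(2*y - 1)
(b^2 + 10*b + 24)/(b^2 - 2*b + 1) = (b^2 + 10*b + 24)/(b^2 - 2*b + 1)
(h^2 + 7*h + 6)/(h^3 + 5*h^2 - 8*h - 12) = 1/(h - 2)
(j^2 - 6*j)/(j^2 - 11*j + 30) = j/(j - 5)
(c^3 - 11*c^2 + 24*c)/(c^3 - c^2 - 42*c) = (-c^2 + 11*c - 24)/(-c^2 + c + 42)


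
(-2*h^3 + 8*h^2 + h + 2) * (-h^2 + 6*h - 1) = 2*h^5 - 20*h^4 + 49*h^3 - 4*h^2 + 11*h - 2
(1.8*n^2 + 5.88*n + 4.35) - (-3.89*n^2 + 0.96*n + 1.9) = 5.69*n^2 + 4.92*n + 2.45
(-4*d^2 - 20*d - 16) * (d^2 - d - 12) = -4*d^4 - 16*d^3 + 52*d^2 + 256*d + 192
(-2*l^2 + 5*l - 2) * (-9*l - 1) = 18*l^3 - 43*l^2 + 13*l + 2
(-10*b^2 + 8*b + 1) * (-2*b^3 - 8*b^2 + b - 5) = 20*b^5 + 64*b^4 - 76*b^3 + 50*b^2 - 39*b - 5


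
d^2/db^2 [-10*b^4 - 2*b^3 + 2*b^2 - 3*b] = -120*b^2 - 12*b + 4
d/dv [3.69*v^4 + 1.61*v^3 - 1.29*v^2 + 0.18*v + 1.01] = 14.76*v^3 + 4.83*v^2 - 2.58*v + 0.18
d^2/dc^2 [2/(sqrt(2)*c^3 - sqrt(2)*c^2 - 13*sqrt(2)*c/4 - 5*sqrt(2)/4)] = 8*sqrt(2)*(4*(1 - 3*c)*(-4*c^3 + 4*c^2 + 13*c + 5) - (-12*c^2 + 8*c + 13)^2)/(-4*c^3 + 4*c^2 + 13*c + 5)^3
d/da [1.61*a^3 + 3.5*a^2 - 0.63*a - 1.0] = 4.83*a^2 + 7.0*a - 0.63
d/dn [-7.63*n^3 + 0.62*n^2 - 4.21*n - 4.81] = -22.89*n^2 + 1.24*n - 4.21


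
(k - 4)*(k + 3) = k^2 - k - 12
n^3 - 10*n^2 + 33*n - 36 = (n - 4)*(n - 3)^2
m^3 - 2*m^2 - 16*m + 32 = (m - 4)*(m - 2)*(m + 4)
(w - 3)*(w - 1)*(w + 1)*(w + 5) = w^4 + 2*w^3 - 16*w^2 - 2*w + 15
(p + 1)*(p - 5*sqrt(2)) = p^2 - 5*sqrt(2)*p + p - 5*sqrt(2)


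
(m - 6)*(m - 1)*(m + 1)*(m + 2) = m^4 - 4*m^3 - 13*m^2 + 4*m + 12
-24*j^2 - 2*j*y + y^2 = (-6*j + y)*(4*j + y)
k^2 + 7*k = k*(k + 7)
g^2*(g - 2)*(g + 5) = g^4 + 3*g^3 - 10*g^2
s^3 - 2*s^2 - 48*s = s*(s - 8)*(s + 6)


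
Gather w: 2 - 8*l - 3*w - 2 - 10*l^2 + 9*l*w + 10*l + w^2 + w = -10*l^2 + 2*l + w^2 + w*(9*l - 2)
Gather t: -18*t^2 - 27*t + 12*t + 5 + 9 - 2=-18*t^2 - 15*t + 12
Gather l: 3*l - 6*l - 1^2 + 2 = 1 - 3*l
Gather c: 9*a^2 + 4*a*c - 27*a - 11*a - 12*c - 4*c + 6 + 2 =9*a^2 - 38*a + c*(4*a - 16) + 8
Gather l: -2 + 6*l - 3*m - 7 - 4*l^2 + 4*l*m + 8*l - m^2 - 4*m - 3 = -4*l^2 + l*(4*m + 14) - m^2 - 7*m - 12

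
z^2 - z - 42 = (z - 7)*(z + 6)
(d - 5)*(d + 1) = d^2 - 4*d - 5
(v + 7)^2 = v^2 + 14*v + 49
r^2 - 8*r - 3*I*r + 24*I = (r - 8)*(r - 3*I)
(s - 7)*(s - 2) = s^2 - 9*s + 14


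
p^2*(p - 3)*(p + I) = p^4 - 3*p^3 + I*p^3 - 3*I*p^2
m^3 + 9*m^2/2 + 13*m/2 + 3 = (m + 1)*(m + 3/2)*(m + 2)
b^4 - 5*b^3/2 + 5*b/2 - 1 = (b - 2)*(b - 1)*(b - 1/2)*(b + 1)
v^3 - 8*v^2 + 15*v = v*(v - 5)*(v - 3)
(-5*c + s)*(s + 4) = -5*c*s - 20*c + s^2 + 4*s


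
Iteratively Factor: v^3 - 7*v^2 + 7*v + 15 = (v - 5)*(v^2 - 2*v - 3) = (v - 5)*(v + 1)*(v - 3)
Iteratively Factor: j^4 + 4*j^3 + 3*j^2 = (j + 1)*(j^3 + 3*j^2) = j*(j + 1)*(j^2 + 3*j) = j^2*(j + 1)*(j + 3)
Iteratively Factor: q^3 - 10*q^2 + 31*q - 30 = (q - 2)*(q^2 - 8*q + 15) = (q - 3)*(q - 2)*(q - 5)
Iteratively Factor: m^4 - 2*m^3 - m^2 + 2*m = (m + 1)*(m^3 - 3*m^2 + 2*m) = (m - 1)*(m + 1)*(m^2 - 2*m) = m*(m - 1)*(m + 1)*(m - 2)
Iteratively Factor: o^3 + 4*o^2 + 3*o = (o)*(o^2 + 4*o + 3) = o*(o + 1)*(o + 3)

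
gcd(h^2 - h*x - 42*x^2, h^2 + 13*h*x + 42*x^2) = h + 6*x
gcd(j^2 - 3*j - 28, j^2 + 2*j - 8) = j + 4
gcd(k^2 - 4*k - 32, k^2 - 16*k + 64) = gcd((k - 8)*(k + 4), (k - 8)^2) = k - 8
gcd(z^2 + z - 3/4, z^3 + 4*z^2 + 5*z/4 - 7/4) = z - 1/2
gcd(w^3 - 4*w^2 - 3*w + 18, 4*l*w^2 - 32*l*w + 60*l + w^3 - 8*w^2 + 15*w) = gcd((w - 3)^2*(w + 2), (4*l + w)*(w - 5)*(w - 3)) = w - 3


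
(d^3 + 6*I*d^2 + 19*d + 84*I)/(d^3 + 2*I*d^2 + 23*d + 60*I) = (d^2 + 3*I*d + 28)/(d^2 - I*d + 20)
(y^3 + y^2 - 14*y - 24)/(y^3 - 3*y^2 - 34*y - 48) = (y - 4)/(y - 8)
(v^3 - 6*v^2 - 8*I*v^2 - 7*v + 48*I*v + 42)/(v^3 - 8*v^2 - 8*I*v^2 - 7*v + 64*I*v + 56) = (v - 6)/(v - 8)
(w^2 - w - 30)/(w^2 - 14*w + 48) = (w + 5)/(w - 8)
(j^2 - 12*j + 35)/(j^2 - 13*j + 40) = (j - 7)/(j - 8)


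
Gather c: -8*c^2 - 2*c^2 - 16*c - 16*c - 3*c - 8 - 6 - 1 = -10*c^2 - 35*c - 15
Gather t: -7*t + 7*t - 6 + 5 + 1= 0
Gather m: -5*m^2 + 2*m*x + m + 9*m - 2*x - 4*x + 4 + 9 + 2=-5*m^2 + m*(2*x + 10) - 6*x + 15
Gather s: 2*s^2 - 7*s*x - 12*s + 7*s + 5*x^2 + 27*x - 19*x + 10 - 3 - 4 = 2*s^2 + s*(-7*x - 5) + 5*x^2 + 8*x + 3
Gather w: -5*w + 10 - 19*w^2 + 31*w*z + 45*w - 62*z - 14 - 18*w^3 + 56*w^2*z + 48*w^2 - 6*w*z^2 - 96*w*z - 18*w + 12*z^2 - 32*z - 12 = -18*w^3 + w^2*(56*z + 29) + w*(-6*z^2 - 65*z + 22) + 12*z^2 - 94*z - 16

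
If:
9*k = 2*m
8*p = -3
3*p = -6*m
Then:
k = 1/24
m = 3/16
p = -3/8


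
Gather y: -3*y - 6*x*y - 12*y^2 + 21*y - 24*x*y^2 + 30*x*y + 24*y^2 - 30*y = y^2*(12 - 24*x) + y*(24*x - 12)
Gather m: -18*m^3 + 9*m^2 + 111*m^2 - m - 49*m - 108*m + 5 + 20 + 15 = -18*m^3 + 120*m^2 - 158*m + 40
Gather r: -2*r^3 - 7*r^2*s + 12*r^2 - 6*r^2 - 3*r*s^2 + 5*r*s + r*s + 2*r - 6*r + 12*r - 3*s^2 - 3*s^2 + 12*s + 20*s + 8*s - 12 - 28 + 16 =-2*r^3 + r^2*(6 - 7*s) + r*(-3*s^2 + 6*s + 8) - 6*s^2 + 40*s - 24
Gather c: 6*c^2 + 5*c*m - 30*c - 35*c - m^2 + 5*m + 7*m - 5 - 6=6*c^2 + c*(5*m - 65) - m^2 + 12*m - 11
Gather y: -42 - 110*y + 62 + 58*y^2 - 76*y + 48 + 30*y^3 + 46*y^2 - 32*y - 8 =30*y^3 + 104*y^2 - 218*y + 60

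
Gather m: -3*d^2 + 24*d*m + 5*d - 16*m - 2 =-3*d^2 + 5*d + m*(24*d - 16) - 2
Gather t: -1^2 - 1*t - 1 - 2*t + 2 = -3*t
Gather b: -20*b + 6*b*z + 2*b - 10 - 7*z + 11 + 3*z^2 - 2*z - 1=b*(6*z - 18) + 3*z^2 - 9*z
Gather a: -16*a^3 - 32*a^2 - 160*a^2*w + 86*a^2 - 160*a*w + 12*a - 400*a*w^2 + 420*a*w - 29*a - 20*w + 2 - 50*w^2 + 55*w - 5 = -16*a^3 + a^2*(54 - 160*w) + a*(-400*w^2 + 260*w - 17) - 50*w^2 + 35*w - 3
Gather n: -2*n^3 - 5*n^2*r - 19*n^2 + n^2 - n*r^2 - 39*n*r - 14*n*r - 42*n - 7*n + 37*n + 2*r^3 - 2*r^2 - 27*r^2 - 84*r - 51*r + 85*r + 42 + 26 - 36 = -2*n^3 + n^2*(-5*r - 18) + n*(-r^2 - 53*r - 12) + 2*r^3 - 29*r^2 - 50*r + 32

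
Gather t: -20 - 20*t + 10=-20*t - 10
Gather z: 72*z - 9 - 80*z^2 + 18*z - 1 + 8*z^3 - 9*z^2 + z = 8*z^3 - 89*z^2 + 91*z - 10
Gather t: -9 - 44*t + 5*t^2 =5*t^2 - 44*t - 9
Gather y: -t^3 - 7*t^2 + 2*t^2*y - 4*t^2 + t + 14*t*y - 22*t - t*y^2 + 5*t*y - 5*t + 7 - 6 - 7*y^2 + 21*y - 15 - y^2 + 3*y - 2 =-t^3 - 11*t^2 - 26*t + y^2*(-t - 8) + y*(2*t^2 + 19*t + 24) - 16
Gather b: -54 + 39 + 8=-7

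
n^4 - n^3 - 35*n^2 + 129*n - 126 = (n - 3)^2*(n - 2)*(n + 7)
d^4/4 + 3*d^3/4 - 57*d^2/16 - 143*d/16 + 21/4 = (d/4 + 1)*(d - 7/2)*(d - 1/2)*(d + 3)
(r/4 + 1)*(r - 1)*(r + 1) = r^3/4 + r^2 - r/4 - 1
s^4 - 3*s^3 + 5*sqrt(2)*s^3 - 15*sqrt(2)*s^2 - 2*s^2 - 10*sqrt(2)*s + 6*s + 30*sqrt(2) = (s - 3)*(s - sqrt(2))*(s + sqrt(2))*(s + 5*sqrt(2))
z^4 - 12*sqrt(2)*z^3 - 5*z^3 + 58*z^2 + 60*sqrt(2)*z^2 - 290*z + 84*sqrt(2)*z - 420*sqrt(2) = (z - 5)*(z - 7*sqrt(2))*(z - 6*sqrt(2))*(z + sqrt(2))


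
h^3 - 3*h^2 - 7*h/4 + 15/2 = (h - 5/2)*(h - 2)*(h + 3/2)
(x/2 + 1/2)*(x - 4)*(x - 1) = x^3/2 - 2*x^2 - x/2 + 2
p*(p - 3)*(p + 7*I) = p^3 - 3*p^2 + 7*I*p^2 - 21*I*p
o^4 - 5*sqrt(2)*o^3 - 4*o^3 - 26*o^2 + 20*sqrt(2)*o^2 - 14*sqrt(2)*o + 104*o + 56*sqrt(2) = (o - 4)*(o - 7*sqrt(2))*(o + sqrt(2))^2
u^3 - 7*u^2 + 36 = (u - 6)*(u - 3)*(u + 2)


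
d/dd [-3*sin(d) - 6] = -3*cos(d)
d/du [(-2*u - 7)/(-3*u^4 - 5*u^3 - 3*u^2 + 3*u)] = (-18*u^4 - 104*u^3 - 111*u^2 - 42*u + 21)/(u^2*(9*u^6 + 30*u^5 + 43*u^4 + 12*u^3 - 21*u^2 - 18*u + 9))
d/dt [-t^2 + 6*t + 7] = 6 - 2*t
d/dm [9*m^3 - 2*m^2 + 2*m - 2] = 27*m^2 - 4*m + 2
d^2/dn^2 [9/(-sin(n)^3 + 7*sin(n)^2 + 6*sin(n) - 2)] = 9*(9*sin(n)^5 - 86*sin(n)^4 + 258*sin(n)^3 - 38*sin(n)^2 - 128*sin(n) - 100)/((sin(n) + 1)^2*(sin(n)^2 - 8*sin(n) + 2)^3)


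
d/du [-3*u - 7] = -3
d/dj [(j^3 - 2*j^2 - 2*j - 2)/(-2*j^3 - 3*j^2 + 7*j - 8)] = (-7*j^4 + 6*j^3 - 56*j^2 + 20*j + 30)/(4*j^6 + 12*j^5 - 19*j^4 - 10*j^3 + 97*j^2 - 112*j + 64)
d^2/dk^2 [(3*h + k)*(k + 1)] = 2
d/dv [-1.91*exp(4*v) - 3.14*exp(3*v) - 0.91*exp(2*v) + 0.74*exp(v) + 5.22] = (-7.64*exp(3*v) - 9.42*exp(2*v) - 1.82*exp(v) + 0.74)*exp(v)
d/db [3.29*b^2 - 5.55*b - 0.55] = 6.58*b - 5.55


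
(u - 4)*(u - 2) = u^2 - 6*u + 8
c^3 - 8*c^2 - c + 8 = (c - 8)*(c - 1)*(c + 1)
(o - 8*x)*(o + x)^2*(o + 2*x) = o^4 - 4*o^3*x - 27*o^2*x^2 - 38*o*x^3 - 16*x^4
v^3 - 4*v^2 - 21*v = v*(v - 7)*(v + 3)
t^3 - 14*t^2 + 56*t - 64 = (t - 8)*(t - 4)*(t - 2)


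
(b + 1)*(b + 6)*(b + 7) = b^3 + 14*b^2 + 55*b + 42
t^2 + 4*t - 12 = (t - 2)*(t + 6)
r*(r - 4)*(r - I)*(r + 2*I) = r^4 - 4*r^3 + I*r^3 + 2*r^2 - 4*I*r^2 - 8*r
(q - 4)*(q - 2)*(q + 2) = q^3 - 4*q^2 - 4*q + 16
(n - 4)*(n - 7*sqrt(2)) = n^2 - 7*sqrt(2)*n - 4*n + 28*sqrt(2)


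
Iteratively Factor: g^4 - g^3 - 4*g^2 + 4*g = (g - 1)*(g^3 - 4*g) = (g - 1)*(g + 2)*(g^2 - 2*g) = g*(g - 1)*(g + 2)*(g - 2)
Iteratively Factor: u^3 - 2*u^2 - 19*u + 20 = (u + 4)*(u^2 - 6*u + 5) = (u - 1)*(u + 4)*(u - 5)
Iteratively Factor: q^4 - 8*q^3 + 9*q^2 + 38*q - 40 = (q - 5)*(q^3 - 3*q^2 - 6*q + 8) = (q - 5)*(q - 4)*(q^2 + q - 2) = (q - 5)*(q - 4)*(q - 1)*(q + 2)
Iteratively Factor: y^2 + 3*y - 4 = (y + 4)*(y - 1)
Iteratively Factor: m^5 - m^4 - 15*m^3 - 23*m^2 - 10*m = (m + 1)*(m^4 - 2*m^3 - 13*m^2 - 10*m) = (m - 5)*(m + 1)*(m^3 + 3*m^2 + 2*m) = (m - 5)*(m + 1)*(m + 2)*(m^2 + m) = m*(m - 5)*(m + 1)*(m + 2)*(m + 1)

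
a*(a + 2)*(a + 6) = a^3 + 8*a^2 + 12*a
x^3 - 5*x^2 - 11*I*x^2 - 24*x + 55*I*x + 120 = (x - 5)*(x - 8*I)*(x - 3*I)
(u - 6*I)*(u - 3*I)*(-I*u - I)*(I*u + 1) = u^4 + u^3 - 10*I*u^3 - 27*u^2 - 10*I*u^2 - 27*u + 18*I*u + 18*I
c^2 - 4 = (c - 2)*(c + 2)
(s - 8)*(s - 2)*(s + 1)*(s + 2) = s^4 - 7*s^3 - 12*s^2 + 28*s + 32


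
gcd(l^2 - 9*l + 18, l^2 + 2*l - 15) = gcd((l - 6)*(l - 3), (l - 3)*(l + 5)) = l - 3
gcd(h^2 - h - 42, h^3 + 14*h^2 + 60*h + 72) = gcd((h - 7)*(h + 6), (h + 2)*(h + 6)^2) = h + 6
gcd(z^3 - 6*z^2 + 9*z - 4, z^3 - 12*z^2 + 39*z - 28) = z^2 - 5*z + 4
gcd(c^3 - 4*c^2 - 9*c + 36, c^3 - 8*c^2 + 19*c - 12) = c^2 - 7*c + 12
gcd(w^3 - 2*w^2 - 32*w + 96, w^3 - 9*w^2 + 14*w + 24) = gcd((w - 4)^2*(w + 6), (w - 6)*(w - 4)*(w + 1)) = w - 4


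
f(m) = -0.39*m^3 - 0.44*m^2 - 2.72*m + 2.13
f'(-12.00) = -160.64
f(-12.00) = 645.33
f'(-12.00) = -160.64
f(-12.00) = 645.33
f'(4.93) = -35.50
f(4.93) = -68.70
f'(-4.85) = -25.97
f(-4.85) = 49.46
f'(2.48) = -12.10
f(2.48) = -13.27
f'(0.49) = -3.43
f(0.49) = 0.65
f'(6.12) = -51.93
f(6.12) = -120.39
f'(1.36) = -6.08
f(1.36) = -3.36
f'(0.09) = -2.81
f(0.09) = 1.88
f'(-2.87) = -9.83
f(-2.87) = 15.53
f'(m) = -1.17*m^2 - 0.88*m - 2.72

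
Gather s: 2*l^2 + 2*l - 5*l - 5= 2*l^2 - 3*l - 5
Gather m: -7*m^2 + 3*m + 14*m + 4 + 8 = -7*m^2 + 17*m + 12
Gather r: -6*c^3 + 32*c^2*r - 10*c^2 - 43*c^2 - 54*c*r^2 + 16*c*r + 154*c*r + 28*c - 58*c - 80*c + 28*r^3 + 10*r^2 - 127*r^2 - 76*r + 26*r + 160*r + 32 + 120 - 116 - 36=-6*c^3 - 53*c^2 - 110*c + 28*r^3 + r^2*(-54*c - 117) + r*(32*c^2 + 170*c + 110)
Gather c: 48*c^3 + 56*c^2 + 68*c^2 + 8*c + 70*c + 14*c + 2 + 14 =48*c^3 + 124*c^2 + 92*c + 16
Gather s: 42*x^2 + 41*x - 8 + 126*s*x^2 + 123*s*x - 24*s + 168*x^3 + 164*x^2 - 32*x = s*(126*x^2 + 123*x - 24) + 168*x^3 + 206*x^2 + 9*x - 8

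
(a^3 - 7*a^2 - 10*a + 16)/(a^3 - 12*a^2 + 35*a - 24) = (a + 2)/(a - 3)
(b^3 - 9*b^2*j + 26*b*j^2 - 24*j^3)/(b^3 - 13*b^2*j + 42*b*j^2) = (b^3 - 9*b^2*j + 26*b*j^2 - 24*j^3)/(b*(b^2 - 13*b*j + 42*j^2))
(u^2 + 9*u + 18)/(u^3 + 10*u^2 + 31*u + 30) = (u + 6)/(u^2 + 7*u + 10)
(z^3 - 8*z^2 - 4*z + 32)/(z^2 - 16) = (z^3 - 8*z^2 - 4*z + 32)/(z^2 - 16)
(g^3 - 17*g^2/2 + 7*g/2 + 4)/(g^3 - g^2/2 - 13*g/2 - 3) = (g^2 - 9*g + 8)/(g^2 - g - 6)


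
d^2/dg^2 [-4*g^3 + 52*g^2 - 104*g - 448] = 104 - 24*g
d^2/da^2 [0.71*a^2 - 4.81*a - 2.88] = 1.42000000000000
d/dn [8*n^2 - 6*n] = 16*n - 6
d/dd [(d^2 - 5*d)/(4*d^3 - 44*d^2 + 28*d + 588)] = (-d^3 + 3*d^2 - 27*d + 105)/(4*(d^5 - 15*d^4 + 30*d^3 + 350*d^2 - 735*d - 3087))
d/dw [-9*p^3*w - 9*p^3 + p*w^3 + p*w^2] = p*(-9*p^2 + 3*w^2 + 2*w)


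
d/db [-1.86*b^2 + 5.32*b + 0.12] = 5.32 - 3.72*b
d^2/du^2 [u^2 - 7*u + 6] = 2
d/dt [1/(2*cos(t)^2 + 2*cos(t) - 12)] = (2*cos(t) + 1)*sin(t)/(2*(cos(t)^2 + cos(t) - 6)^2)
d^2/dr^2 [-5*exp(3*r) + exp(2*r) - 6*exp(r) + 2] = (-45*exp(2*r) + 4*exp(r) - 6)*exp(r)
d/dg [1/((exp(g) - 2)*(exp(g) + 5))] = (-2*exp(g) - 3)*exp(g)/(exp(4*g) + 6*exp(3*g) - 11*exp(2*g) - 60*exp(g) + 100)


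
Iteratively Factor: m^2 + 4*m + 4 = (m + 2)*(m + 2)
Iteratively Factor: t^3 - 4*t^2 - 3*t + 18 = (t + 2)*(t^2 - 6*t + 9) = (t - 3)*(t + 2)*(t - 3)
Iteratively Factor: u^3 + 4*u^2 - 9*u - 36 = (u + 3)*(u^2 + u - 12) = (u + 3)*(u + 4)*(u - 3)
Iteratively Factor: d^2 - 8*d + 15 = (d - 5)*(d - 3)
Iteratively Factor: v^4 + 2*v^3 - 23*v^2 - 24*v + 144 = (v - 3)*(v^3 + 5*v^2 - 8*v - 48) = (v - 3)^2*(v^2 + 8*v + 16) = (v - 3)^2*(v + 4)*(v + 4)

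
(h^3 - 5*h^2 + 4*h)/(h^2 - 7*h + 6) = h*(h - 4)/(h - 6)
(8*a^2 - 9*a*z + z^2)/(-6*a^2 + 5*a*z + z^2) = (-8*a + z)/(6*a + z)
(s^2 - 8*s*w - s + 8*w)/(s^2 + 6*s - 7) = (s - 8*w)/(s + 7)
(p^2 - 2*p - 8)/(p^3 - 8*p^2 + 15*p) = (p^2 - 2*p - 8)/(p*(p^2 - 8*p + 15))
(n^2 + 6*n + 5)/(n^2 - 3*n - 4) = (n + 5)/(n - 4)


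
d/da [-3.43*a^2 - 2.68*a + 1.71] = -6.86*a - 2.68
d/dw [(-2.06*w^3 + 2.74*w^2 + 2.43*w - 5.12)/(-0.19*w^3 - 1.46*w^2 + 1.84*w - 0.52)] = (-2.22044604925031e-16*w^5 + 3.5282*w^4 - 6.6574*w^3 + 8.8846*w^2 - 17.8*w + 8.1572)/(0.0361*w^6 + 0.5548*w^5 + 1.4324*w^4 - 5.1752*w^3 + 4.904*w^2 - 1.9136*w + 0.2704)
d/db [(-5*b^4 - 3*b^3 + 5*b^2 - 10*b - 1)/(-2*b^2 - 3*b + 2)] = (20*b^5 + 51*b^4 - 22*b^3 - 53*b^2 + 16*b - 23)/(4*b^4 + 12*b^3 + b^2 - 12*b + 4)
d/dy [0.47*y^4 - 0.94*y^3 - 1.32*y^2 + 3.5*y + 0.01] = 1.88*y^3 - 2.82*y^2 - 2.64*y + 3.5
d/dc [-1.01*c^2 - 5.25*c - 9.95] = -2.02*c - 5.25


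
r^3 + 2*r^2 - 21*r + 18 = (r - 3)*(r - 1)*(r + 6)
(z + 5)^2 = z^2 + 10*z + 25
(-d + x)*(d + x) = -d^2 + x^2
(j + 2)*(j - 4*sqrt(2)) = j^2 - 4*sqrt(2)*j + 2*j - 8*sqrt(2)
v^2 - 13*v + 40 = (v - 8)*(v - 5)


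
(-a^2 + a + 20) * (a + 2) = -a^3 - a^2 + 22*a + 40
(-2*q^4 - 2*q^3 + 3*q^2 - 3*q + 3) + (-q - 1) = -2*q^4 - 2*q^3 + 3*q^2 - 4*q + 2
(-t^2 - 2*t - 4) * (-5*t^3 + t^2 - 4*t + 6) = 5*t^5 + 9*t^4 + 22*t^3 - 2*t^2 + 4*t - 24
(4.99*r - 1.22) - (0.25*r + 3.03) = 4.74*r - 4.25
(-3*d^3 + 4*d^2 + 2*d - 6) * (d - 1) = -3*d^4 + 7*d^3 - 2*d^2 - 8*d + 6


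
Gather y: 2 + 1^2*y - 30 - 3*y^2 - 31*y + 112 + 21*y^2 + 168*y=18*y^2 + 138*y + 84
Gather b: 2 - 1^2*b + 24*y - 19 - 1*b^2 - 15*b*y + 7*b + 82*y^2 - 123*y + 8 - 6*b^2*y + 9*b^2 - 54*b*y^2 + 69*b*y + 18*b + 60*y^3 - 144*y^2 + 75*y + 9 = b^2*(8 - 6*y) + b*(-54*y^2 + 54*y + 24) + 60*y^3 - 62*y^2 - 24*y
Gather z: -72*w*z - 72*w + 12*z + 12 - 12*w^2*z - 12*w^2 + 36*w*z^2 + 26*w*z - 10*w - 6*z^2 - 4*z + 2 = -12*w^2 - 82*w + z^2*(36*w - 6) + z*(-12*w^2 - 46*w + 8) + 14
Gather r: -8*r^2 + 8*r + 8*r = -8*r^2 + 16*r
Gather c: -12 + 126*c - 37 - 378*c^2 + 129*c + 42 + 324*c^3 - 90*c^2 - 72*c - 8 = 324*c^3 - 468*c^2 + 183*c - 15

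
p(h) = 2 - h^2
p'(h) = -2*h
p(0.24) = 1.94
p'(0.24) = -0.48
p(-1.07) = 0.86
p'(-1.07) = 2.14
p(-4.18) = -15.47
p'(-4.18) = 8.36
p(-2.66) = -5.08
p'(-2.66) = 5.32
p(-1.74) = -1.03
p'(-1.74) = 3.48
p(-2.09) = -2.37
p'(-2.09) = 4.18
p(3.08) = -7.49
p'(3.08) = -6.16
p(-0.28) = 1.92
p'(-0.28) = 0.56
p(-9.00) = -79.00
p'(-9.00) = 18.00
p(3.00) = -7.00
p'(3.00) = -6.00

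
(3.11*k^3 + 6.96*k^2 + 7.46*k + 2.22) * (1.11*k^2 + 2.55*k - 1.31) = 3.4521*k^5 + 15.6561*k^4 + 21.9545*k^3 + 12.3696*k^2 - 4.1116*k - 2.9082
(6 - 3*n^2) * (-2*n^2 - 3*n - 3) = 6*n^4 + 9*n^3 - 3*n^2 - 18*n - 18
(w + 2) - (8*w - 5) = 7 - 7*w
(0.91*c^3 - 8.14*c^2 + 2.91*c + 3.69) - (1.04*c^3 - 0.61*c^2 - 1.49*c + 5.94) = -0.13*c^3 - 7.53*c^2 + 4.4*c - 2.25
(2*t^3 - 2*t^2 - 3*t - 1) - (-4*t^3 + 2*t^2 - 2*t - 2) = 6*t^3 - 4*t^2 - t + 1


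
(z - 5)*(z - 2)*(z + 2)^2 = z^4 - 3*z^3 - 14*z^2 + 12*z + 40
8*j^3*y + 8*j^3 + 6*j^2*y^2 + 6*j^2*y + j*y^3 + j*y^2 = (2*j + y)*(4*j + y)*(j*y + j)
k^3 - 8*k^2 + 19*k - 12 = (k - 4)*(k - 3)*(k - 1)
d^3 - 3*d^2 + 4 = (d - 2)^2*(d + 1)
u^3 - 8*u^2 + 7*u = u*(u - 7)*(u - 1)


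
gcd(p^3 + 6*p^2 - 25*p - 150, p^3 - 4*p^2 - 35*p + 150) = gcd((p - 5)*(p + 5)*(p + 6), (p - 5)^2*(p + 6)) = p^2 + p - 30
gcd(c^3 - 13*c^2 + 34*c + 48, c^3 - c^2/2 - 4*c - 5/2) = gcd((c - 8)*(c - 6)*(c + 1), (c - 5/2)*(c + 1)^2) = c + 1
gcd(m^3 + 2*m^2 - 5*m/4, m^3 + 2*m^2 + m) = m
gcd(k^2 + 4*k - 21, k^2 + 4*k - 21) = k^2 + 4*k - 21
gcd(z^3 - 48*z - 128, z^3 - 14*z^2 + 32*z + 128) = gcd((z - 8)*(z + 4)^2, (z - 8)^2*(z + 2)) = z - 8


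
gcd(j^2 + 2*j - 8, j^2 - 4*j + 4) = j - 2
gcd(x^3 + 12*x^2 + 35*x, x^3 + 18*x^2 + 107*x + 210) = x^2 + 12*x + 35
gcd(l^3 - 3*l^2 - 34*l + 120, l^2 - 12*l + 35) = l - 5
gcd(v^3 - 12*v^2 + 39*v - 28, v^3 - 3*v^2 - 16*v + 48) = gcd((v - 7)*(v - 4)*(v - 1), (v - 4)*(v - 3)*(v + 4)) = v - 4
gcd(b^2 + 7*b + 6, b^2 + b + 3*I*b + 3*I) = b + 1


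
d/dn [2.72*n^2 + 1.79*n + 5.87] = 5.44*n + 1.79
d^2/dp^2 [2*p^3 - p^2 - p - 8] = 12*p - 2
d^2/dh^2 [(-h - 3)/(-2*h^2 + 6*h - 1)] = 4*(-3*h*(2*h^2 - 6*h + 1) + 2*(h + 3)*(2*h - 3)^2)/(2*h^2 - 6*h + 1)^3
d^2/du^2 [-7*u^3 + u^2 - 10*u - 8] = 2 - 42*u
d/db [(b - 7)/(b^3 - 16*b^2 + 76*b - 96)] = (b^3 - 16*b^2 + 76*b - (b - 7)*(3*b^2 - 32*b + 76) - 96)/(b^3 - 16*b^2 + 76*b - 96)^2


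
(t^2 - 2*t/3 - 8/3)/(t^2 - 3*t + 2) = (t + 4/3)/(t - 1)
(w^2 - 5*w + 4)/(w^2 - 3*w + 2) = (w - 4)/(w - 2)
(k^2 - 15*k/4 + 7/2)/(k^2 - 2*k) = (k - 7/4)/k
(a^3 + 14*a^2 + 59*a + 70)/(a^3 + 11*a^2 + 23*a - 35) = (a + 2)/(a - 1)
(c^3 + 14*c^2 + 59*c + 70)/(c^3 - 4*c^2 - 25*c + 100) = (c^2 + 9*c + 14)/(c^2 - 9*c + 20)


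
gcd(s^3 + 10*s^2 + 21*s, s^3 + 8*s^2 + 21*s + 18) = s + 3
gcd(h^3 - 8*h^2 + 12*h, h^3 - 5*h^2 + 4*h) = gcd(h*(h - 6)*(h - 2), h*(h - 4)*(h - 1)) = h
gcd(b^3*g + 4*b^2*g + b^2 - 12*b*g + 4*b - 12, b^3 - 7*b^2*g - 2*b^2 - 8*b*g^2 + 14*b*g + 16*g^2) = b - 2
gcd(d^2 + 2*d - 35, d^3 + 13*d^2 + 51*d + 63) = d + 7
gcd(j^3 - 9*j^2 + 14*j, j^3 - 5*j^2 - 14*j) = j^2 - 7*j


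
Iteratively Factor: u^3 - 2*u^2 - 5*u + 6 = (u + 2)*(u^2 - 4*u + 3) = (u - 3)*(u + 2)*(u - 1)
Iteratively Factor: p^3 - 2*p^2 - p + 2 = (p - 1)*(p^2 - p - 2) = (p - 1)*(p + 1)*(p - 2)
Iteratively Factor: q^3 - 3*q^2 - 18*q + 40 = (q - 2)*(q^2 - q - 20) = (q - 5)*(q - 2)*(q + 4)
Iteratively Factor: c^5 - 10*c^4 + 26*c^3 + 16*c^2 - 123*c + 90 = (c + 2)*(c^4 - 12*c^3 + 50*c^2 - 84*c + 45) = (c - 3)*(c + 2)*(c^3 - 9*c^2 + 23*c - 15) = (c - 5)*(c - 3)*(c + 2)*(c^2 - 4*c + 3) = (c - 5)*(c - 3)^2*(c + 2)*(c - 1)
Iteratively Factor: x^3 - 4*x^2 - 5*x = (x + 1)*(x^2 - 5*x) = (x - 5)*(x + 1)*(x)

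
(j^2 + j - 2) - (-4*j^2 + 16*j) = 5*j^2 - 15*j - 2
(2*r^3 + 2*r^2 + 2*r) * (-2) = -4*r^3 - 4*r^2 - 4*r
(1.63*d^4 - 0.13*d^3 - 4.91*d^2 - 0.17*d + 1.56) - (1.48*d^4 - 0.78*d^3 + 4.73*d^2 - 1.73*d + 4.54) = 0.15*d^4 + 0.65*d^3 - 9.64*d^2 + 1.56*d - 2.98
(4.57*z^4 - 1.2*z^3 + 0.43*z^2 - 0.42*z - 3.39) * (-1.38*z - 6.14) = -6.3066*z^5 - 26.4038*z^4 + 6.7746*z^3 - 2.0606*z^2 + 7.257*z + 20.8146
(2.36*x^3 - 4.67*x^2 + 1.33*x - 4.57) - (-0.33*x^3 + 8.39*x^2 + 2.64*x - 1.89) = 2.69*x^3 - 13.06*x^2 - 1.31*x - 2.68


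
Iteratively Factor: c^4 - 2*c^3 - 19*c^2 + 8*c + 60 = (c - 5)*(c^3 + 3*c^2 - 4*c - 12) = (c - 5)*(c + 3)*(c^2 - 4) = (c - 5)*(c + 2)*(c + 3)*(c - 2)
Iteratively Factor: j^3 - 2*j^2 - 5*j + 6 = (j + 2)*(j^2 - 4*j + 3) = (j - 1)*(j + 2)*(j - 3)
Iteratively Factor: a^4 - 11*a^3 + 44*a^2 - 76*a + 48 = (a - 3)*(a^3 - 8*a^2 + 20*a - 16) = (a - 3)*(a - 2)*(a^2 - 6*a + 8) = (a - 3)*(a - 2)^2*(a - 4)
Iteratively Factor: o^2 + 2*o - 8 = (o + 4)*(o - 2)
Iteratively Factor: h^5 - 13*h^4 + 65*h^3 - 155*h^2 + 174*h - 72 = (h - 3)*(h^4 - 10*h^3 + 35*h^2 - 50*h + 24) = (h - 3)*(h - 1)*(h^3 - 9*h^2 + 26*h - 24) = (h - 3)*(h - 2)*(h - 1)*(h^2 - 7*h + 12) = (h - 3)^2*(h - 2)*(h - 1)*(h - 4)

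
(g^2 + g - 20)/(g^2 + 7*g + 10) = (g - 4)/(g + 2)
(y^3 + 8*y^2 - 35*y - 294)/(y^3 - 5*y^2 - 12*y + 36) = (y^2 + 14*y + 49)/(y^2 + y - 6)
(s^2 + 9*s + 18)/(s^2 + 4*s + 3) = (s + 6)/(s + 1)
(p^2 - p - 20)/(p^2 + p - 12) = (p - 5)/(p - 3)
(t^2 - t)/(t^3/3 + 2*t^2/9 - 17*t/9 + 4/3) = 9*t/(3*t^2 + 5*t - 12)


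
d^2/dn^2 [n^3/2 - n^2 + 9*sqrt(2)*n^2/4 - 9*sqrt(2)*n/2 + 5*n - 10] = 3*n - 2 + 9*sqrt(2)/2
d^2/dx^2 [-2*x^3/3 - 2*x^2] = -4*x - 4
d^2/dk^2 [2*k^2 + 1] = 4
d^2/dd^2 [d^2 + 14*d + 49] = 2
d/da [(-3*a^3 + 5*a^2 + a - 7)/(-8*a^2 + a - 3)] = 2*(12*a^4 - 3*a^3 + 20*a^2 - 71*a + 2)/(64*a^4 - 16*a^3 + 49*a^2 - 6*a + 9)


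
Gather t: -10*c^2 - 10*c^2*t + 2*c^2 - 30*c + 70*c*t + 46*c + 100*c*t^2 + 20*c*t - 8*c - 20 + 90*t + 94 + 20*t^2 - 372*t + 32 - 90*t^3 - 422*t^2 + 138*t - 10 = -8*c^2 + 8*c - 90*t^3 + t^2*(100*c - 402) + t*(-10*c^2 + 90*c - 144) + 96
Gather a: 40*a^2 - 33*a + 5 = 40*a^2 - 33*a + 5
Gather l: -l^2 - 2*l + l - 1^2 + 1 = -l^2 - l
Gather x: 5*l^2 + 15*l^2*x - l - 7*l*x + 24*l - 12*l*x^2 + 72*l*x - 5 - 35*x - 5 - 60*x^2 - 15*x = 5*l^2 + 23*l + x^2*(-12*l - 60) + x*(15*l^2 + 65*l - 50) - 10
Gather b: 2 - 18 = -16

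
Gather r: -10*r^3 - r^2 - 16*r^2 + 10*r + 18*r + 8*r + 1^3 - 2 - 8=-10*r^3 - 17*r^2 + 36*r - 9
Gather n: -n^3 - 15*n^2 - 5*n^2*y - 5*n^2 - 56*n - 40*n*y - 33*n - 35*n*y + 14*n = -n^3 + n^2*(-5*y - 20) + n*(-75*y - 75)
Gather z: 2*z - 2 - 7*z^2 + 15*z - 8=-7*z^2 + 17*z - 10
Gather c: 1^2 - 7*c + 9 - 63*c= 10 - 70*c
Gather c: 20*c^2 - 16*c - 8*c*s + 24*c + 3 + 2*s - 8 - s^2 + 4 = 20*c^2 + c*(8 - 8*s) - s^2 + 2*s - 1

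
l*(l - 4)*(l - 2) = l^3 - 6*l^2 + 8*l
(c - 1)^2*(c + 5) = c^3 + 3*c^2 - 9*c + 5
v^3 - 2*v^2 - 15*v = v*(v - 5)*(v + 3)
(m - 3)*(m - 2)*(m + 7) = m^3 + 2*m^2 - 29*m + 42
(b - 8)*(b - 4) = b^2 - 12*b + 32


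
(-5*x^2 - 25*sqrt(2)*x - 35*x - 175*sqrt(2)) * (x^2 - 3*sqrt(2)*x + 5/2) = -5*x^4 - 35*x^3 - 10*sqrt(2)*x^3 - 70*sqrt(2)*x^2 + 275*x^2/2 - 125*sqrt(2)*x/2 + 1925*x/2 - 875*sqrt(2)/2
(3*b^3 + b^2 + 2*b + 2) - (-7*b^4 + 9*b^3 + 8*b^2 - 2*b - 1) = 7*b^4 - 6*b^3 - 7*b^2 + 4*b + 3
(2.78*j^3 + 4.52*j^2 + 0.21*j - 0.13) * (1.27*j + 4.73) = 3.5306*j^4 + 18.8898*j^3 + 21.6463*j^2 + 0.8282*j - 0.6149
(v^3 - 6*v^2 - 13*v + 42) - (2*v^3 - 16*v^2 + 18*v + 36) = -v^3 + 10*v^2 - 31*v + 6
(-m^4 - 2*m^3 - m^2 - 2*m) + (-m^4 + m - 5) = -2*m^4 - 2*m^3 - m^2 - m - 5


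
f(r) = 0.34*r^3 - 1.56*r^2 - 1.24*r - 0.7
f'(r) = 1.02*r^2 - 3.12*r - 1.24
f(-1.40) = -2.95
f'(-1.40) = 5.13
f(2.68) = -8.68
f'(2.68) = -2.28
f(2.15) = -7.20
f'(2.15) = -3.23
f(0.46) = -1.57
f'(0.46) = -2.46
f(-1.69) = -4.70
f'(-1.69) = 6.95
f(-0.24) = -0.50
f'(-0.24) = -0.43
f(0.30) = -1.20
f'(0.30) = -2.08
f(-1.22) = -2.13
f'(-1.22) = 4.08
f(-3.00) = -20.20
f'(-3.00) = 17.30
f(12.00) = 347.30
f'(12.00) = 108.20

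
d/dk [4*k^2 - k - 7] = 8*k - 1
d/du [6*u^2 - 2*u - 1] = 12*u - 2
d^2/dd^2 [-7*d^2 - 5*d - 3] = -14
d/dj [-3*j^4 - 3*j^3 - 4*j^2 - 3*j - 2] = -12*j^3 - 9*j^2 - 8*j - 3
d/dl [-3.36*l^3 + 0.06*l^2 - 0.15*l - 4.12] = -10.08*l^2 + 0.12*l - 0.15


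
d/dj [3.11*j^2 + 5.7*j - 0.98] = 6.22*j + 5.7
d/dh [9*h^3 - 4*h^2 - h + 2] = 27*h^2 - 8*h - 1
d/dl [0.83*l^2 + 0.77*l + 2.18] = 1.66*l + 0.77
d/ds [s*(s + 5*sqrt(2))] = 2*s + 5*sqrt(2)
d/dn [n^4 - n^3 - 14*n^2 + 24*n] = 4*n^3 - 3*n^2 - 28*n + 24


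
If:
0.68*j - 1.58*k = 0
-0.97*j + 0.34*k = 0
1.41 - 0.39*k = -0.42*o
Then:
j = 0.00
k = 0.00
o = -3.36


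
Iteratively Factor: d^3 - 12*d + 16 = (d + 4)*(d^2 - 4*d + 4) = (d - 2)*(d + 4)*(d - 2)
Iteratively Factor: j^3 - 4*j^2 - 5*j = (j - 5)*(j^2 + j) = j*(j - 5)*(j + 1)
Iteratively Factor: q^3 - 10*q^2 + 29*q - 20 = (q - 5)*(q^2 - 5*q + 4) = (q - 5)*(q - 4)*(q - 1)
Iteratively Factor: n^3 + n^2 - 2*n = (n - 1)*(n^2 + 2*n) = (n - 1)*(n + 2)*(n)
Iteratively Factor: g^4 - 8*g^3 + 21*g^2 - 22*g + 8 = (g - 4)*(g^3 - 4*g^2 + 5*g - 2) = (g - 4)*(g - 1)*(g^2 - 3*g + 2) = (g - 4)*(g - 1)^2*(g - 2)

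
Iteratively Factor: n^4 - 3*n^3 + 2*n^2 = (n - 1)*(n^3 - 2*n^2) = n*(n - 1)*(n^2 - 2*n) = n^2*(n - 1)*(n - 2)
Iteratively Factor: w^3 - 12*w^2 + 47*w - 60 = (w - 5)*(w^2 - 7*w + 12) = (w - 5)*(w - 3)*(w - 4)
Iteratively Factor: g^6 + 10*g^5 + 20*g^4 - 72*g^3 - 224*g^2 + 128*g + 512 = (g - 2)*(g^5 + 12*g^4 + 44*g^3 + 16*g^2 - 192*g - 256) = (g - 2)*(g + 4)*(g^4 + 8*g^3 + 12*g^2 - 32*g - 64) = (g - 2)*(g + 4)^2*(g^3 + 4*g^2 - 4*g - 16) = (g - 2)*(g + 4)^3*(g^2 - 4) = (g - 2)*(g + 2)*(g + 4)^3*(g - 2)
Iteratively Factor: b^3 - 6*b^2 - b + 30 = (b - 3)*(b^2 - 3*b - 10) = (b - 3)*(b + 2)*(b - 5)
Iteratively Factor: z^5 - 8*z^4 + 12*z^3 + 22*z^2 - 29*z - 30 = (z - 3)*(z^4 - 5*z^3 - 3*z^2 + 13*z + 10) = (z - 5)*(z - 3)*(z^3 - 3*z - 2) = (z - 5)*(z - 3)*(z + 1)*(z^2 - z - 2) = (z - 5)*(z - 3)*(z - 2)*(z + 1)*(z + 1)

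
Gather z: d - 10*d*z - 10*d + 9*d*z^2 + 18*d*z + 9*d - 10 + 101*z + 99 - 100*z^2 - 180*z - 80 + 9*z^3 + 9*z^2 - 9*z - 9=9*z^3 + z^2*(9*d - 91) + z*(8*d - 88)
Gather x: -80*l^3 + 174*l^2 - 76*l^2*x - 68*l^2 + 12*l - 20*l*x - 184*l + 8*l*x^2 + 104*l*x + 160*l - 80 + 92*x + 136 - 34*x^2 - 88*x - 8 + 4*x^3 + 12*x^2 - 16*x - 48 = -80*l^3 + 106*l^2 - 12*l + 4*x^3 + x^2*(8*l - 22) + x*(-76*l^2 + 84*l - 12)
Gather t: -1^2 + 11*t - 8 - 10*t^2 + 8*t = -10*t^2 + 19*t - 9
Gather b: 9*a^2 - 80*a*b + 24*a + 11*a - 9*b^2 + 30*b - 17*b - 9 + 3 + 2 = 9*a^2 + 35*a - 9*b^2 + b*(13 - 80*a) - 4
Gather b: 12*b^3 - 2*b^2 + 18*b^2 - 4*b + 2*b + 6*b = 12*b^3 + 16*b^2 + 4*b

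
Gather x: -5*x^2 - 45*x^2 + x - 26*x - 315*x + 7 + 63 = -50*x^2 - 340*x + 70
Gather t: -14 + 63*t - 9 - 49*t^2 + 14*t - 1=-49*t^2 + 77*t - 24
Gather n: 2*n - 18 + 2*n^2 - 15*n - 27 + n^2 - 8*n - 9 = 3*n^2 - 21*n - 54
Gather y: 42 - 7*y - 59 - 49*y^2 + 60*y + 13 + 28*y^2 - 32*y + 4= -21*y^2 + 21*y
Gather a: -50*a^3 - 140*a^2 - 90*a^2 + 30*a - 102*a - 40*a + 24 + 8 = -50*a^3 - 230*a^2 - 112*a + 32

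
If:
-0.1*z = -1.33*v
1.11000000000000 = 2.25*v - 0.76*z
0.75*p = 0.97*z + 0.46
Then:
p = -1.82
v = -0.14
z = -1.88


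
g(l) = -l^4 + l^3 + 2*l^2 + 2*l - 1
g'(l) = -4*l^3 + 3*l^2 + 4*l + 2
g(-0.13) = -1.23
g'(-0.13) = 1.54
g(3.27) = -52.45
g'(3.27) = -92.70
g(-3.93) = -277.21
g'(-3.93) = 275.41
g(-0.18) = -1.30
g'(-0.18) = 1.40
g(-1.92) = -18.13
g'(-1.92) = 33.69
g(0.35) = -0.03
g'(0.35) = 3.60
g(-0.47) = -1.65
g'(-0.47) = 1.20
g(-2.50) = -48.19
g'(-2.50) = 73.25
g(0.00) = -1.00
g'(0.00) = 2.00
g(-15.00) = -53581.00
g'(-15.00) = 14117.00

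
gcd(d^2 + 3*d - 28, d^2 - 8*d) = 1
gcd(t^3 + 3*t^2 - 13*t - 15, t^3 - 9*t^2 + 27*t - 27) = t - 3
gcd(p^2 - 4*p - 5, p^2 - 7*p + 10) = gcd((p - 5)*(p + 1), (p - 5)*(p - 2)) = p - 5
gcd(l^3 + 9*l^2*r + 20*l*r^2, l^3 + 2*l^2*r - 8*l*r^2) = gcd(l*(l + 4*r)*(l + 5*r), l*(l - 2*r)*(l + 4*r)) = l^2 + 4*l*r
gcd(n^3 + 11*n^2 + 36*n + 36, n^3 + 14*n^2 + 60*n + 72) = n^2 + 8*n + 12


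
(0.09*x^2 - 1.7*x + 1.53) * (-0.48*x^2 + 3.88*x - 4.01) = -0.0432*x^4 + 1.1652*x^3 - 7.6913*x^2 + 12.7534*x - 6.1353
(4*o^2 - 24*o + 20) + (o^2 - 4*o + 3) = 5*o^2 - 28*o + 23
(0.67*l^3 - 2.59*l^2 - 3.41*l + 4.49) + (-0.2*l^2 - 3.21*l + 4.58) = 0.67*l^3 - 2.79*l^2 - 6.62*l + 9.07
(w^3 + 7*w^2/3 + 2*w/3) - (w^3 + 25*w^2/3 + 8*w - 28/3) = -6*w^2 - 22*w/3 + 28/3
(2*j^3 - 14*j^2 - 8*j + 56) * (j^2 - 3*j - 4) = 2*j^5 - 20*j^4 + 26*j^3 + 136*j^2 - 136*j - 224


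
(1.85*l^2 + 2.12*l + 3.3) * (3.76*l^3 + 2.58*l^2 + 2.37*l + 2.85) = 6.956*l^5 + 12.7442*l^4 + 22.2621*l^3 + 18.8109*l^2 + 13.863*l + 9.405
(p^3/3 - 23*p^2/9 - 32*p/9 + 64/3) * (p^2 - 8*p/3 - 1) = p^5/3 - 31*p^4/9 + 79*p^3/27 + 901*p^2/27 - 160*p/3 - 64/3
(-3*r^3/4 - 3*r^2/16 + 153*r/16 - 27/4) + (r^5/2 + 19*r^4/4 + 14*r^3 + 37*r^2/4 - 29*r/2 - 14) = r^5/2 + 19*r^4/4 + 53*r^3/4 + 145*r^2/16 - 79*r/16 - 83/4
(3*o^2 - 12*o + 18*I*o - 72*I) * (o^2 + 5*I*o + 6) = 3*o^4 - 12*o^3 + 33*I*o^3 - 72*o^2 - 132*I*o^2 + 288*o + 108*I*o - 432*I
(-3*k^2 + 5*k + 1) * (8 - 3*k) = 9*k^3 - 39*k^2 + 37*k + 8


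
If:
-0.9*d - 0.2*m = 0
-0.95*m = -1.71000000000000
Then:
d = -0.40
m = 1.80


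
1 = 1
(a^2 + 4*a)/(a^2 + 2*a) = (a + 4)/(a + 2)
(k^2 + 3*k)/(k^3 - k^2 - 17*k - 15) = k/(k^2 - 4*k - 5)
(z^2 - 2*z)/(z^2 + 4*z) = (z - 2)/(z + 4)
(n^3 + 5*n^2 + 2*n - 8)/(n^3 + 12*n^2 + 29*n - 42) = (n^2 + 6*n + 8)/(n^2 + 13*n + 42)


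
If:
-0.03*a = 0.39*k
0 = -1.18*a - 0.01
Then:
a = -0.01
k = 0.00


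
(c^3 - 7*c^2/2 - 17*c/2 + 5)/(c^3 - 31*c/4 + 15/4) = 2*(c^2 - 3*c - 10)/(2*c^2 + c - 15)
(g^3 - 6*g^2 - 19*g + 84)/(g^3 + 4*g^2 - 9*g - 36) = (g - 7)/(g + 3)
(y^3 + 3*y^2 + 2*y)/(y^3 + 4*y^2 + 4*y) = (y + 1)/(y + 2)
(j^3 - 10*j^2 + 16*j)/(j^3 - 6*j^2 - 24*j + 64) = j/(j + 4)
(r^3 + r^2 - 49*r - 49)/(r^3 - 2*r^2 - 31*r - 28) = (r + 7)/(r + 4)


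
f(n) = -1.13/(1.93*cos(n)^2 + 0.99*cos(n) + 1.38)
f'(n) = -1.13*(3.86*sin(n)*cos(n) + 0.99*sin(n))/(1.93*cos(n)^2 + 0.99*cos(n) + 1.38)^2 = -(4.3618*cos(n) + 1.1187)*sin(n)/(1.93*cos(n)^2 + 0.99*cos(n) + 1.38)^2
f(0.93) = -0.42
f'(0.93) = -0.42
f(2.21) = -0.77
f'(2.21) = 0.55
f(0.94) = -0.43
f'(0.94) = -0.43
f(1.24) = -0.59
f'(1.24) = -0.66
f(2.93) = -0.50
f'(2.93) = 0.13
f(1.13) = -0.52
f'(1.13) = -0.58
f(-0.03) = -0.26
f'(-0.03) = 0.01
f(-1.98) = -0.87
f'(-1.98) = -0.34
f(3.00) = -0.49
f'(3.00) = 0.09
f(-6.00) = -0.27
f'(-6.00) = -0.09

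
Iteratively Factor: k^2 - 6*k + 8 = (k - 2)*(k - 4)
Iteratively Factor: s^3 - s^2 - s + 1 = (s + 1)*(s^2 - 2*s + 1) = (s - 1)*(s + 1)*(s - 1)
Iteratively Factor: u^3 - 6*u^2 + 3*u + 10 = (u - 2)*(u^2 - 4*u - 5) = (u - 2)*(u + 1)*(u - 5)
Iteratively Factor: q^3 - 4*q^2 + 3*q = (q - 3)*(q^2 - q) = q*(q - 3)*(q - 1)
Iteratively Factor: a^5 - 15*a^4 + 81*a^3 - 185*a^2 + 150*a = (a)*(a^4 - 15*a^3 + 81*a^2 - 185*a + 150) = a*(a - 5)*(a^3 - 10*a^2 + 31*a - 30) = a*(a - 5)*(a - 2)*(a^2 - 8*a + 15) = a*(a - 5)*(a - 3)*(a - 2)*(a - 5)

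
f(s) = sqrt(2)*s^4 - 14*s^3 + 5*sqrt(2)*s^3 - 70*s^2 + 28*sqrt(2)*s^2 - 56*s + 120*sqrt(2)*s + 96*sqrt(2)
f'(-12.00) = -11924.99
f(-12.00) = 35691.73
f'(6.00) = 222.44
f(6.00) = 59.70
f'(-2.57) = 36.65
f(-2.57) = -177.95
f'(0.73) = 60.44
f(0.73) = 200.27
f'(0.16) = 103.47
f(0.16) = 153.15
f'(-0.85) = 146.90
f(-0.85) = 22.14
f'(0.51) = 78.04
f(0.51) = 185.02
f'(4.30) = -82.34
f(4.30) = -4.84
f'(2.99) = -102.72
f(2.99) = 131.76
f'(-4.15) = -396.27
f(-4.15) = 55.00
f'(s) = 4*sqrt(2)*s^3 - 42*s^2 + 15*sqrt(2)*s^2 - 140*s + 56*sqrt(2)*s - 56 + 120*sqrt(2)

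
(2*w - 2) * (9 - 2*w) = -4*w^2 + 22*w - 18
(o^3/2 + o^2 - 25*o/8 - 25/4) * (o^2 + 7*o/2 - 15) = o^5/2 + 11*o^4/4 - 57*o^3/8 - 515*o^2/16 + 25*o + 375/4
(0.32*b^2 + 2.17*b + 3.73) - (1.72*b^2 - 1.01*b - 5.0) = -1.4*b^2 + 3.18*b + 8.73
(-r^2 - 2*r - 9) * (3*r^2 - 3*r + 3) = -3*r^4 - 3*r^3 - 24*r^2 + 21*r - 27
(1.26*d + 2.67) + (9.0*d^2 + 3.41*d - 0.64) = 9.0*d^2 + 4.67*d + 2.03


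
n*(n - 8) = n^2 - 8*n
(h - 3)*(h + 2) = h^2 - h - 6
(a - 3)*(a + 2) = a^2 - a - 6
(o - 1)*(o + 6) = o^2 + 5*o - 6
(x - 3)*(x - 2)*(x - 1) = x^3 - 6*x^2 + 11*x - 6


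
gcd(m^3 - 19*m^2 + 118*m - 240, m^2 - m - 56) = m - 8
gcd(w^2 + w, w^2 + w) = w^2 + w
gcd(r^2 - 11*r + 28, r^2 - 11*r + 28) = r^2 - 11*r + 28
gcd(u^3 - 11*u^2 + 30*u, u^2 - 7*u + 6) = u - 6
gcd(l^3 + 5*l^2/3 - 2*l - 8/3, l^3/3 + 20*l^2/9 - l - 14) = 1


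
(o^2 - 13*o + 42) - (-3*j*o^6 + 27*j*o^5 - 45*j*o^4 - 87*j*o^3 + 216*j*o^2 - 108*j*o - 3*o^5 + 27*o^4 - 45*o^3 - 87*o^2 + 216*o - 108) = 3*j*o^6 - 27*j*o^5 + 45*j*o^4 + 87*j*o^3 - 216*j*o^2 + 108*j*o + 3*o^5 - 27*o^4 + 45*o^3 + 88*o^2 - 229*o + 150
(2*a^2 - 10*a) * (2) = 4*a^2 - 20*a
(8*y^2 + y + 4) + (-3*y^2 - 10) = 5*y^2 + y - 6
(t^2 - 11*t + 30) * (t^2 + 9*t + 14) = t^4 - 2*t^3 - 55*t^2 + 116*t + 420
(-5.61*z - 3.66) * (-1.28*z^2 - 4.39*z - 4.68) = 7.1808*z^3 + 29.3127*z^2 + 42.3222*z + 17.1288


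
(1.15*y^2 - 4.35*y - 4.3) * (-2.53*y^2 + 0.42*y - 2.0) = -2.9095*y^4 + 11.4885*y^3 + 6.752*y^2 + 6.894*y + 8.6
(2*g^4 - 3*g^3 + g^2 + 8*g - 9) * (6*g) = 12*g^5 - 18*g^4 + 6*g^3 + 48*g^2 - 54*g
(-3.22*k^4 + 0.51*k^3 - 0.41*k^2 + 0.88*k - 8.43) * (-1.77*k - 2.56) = 5.6994*k^5 + 7.3405*k^4 - 0.5799*k^3 - 0.508*k^2 + 12.6683*k + 21.5808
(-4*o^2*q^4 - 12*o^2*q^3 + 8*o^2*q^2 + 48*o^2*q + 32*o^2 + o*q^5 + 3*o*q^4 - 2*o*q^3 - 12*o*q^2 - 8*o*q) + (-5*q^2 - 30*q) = -4*o^2*q^4 - 12*o^2*q^3 + 8*o^2*q^2 + 48*o^2*q + 32*o^2 + o*q^5 + 3*o*q^4 - 2*o*q^3 - 12*o*q^2 - 8*o*q - 5*q^2 - 30*q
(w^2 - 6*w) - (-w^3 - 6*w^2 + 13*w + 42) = w^3 + 7*w^2 - 19*w - 42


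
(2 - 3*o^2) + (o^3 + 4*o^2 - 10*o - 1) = o^3 + o^2 - 10*o + 1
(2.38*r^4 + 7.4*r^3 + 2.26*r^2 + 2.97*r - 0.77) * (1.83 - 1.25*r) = -2.975*r^5 - 4.8946*r^4 + 10.717*r^3 + 0.423299999999999*r^2 + 6.3976*r - 1.4091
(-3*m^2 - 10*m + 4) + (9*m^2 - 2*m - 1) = 6*m^2 - 12*m + 3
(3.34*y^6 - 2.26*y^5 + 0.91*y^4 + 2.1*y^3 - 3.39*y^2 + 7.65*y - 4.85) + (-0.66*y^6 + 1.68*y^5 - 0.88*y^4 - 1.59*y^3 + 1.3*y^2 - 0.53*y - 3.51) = 2.68*y^6 - 0.58*y^5 + 0.03*y^4 + 0.51*y^3 - 2.09*y^2 + 7.12*y - 8.36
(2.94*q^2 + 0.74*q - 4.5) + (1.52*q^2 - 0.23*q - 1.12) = 4.46*q^2 + 0.51*q - 5.62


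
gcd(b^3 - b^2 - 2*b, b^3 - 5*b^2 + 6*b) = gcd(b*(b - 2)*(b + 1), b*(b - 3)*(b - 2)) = b^2 - 2*b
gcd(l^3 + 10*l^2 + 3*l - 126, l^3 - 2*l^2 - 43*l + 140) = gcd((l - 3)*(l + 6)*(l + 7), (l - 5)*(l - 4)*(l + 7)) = l + 7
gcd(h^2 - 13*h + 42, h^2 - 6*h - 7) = h - 7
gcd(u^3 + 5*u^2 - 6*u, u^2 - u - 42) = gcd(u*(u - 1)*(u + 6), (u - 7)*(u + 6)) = u + 6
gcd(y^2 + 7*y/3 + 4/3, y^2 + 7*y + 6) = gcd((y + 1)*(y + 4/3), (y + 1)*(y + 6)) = y + 1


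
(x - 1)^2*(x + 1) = x^3 - x^2 - x + 1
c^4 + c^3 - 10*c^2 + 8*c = c*(c - 2)*(c - 1)*(c + 4)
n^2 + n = n*(n + 1)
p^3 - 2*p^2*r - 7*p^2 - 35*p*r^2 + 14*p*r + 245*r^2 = (p - 7)*(p - 7*r)*(p + 5*r)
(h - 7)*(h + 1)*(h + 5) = h^3 - h^2 - 37*h - 35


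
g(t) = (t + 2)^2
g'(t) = 2*t + 4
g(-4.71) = 7.34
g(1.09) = 9.55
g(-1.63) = 0.14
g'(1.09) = 6.18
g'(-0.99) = 2.02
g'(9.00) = 22.00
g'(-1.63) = 0.74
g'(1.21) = 6.42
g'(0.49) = 4.98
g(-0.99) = 1.02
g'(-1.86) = 0.28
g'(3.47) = 10.94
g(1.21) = 10.30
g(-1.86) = 0.02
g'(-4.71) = -5.42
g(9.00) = 121.00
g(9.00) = 121.00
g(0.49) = 6.20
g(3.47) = 29.92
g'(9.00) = 22.00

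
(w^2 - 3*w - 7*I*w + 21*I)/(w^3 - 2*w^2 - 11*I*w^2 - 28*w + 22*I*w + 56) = (w - 3)/(w^2 + w*(-2 - 4*I) + 8*I)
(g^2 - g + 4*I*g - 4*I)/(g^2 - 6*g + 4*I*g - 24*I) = (g - 1)/(g - 6)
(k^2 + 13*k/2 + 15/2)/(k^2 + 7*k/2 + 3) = (k + 5)/(k + 2)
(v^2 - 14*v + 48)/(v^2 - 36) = (v - 8)/(v + 6)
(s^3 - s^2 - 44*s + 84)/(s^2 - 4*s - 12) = (s^2 + 5*s - 14)/(s + 2)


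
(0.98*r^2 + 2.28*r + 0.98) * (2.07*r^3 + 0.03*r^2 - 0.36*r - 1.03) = 2.0286*r^5 + 4.749*r^4 + 1.7442*r^3 - 1.8008*r^2 - 2.7012*r - 1.0094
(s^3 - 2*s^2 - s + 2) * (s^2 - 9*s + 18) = s^5 - 11*s^4 + 35*s^3 - 25*s^2 - 36*s + 36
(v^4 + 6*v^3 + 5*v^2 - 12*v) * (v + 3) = v^5 + 9*v^4 + 23*v^3 + 3*v^2 - 36*v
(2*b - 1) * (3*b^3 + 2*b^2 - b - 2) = 6*b^4 + b^3 - 4*b^2 - 3*b + 2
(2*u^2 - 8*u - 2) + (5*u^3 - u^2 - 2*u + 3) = 5*u^3 + u^2 - 10*u + 1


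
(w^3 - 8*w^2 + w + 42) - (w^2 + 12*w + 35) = w^3 - 9*w^2 - 11*w + 7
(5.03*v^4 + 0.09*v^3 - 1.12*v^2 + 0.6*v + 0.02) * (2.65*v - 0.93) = 13.3295*v^5 - 4.4394*v^4 - 3.0517*v^3 + 2.6316*v^2 - 0.505*v - 0.0186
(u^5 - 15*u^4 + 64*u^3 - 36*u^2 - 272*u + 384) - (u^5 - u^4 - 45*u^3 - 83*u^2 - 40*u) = -14*u^4 + 109*u^3 + 47*u^2 - 232*u + 384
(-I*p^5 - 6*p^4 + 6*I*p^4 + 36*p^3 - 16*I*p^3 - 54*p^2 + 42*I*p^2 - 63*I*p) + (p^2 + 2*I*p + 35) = -I*p^5 - 6*p^4 + 6*I*p^4 + 36*p^3 - 16*I*p^3 - 53*p^2 + 42*I*p^2 - 61*I*p + 35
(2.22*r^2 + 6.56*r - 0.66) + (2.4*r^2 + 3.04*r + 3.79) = 4.62*r^2 + 9.6*r + 3.13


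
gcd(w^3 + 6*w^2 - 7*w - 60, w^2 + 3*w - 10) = w + 5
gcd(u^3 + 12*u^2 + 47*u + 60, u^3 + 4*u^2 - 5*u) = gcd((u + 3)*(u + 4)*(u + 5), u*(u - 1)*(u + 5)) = u + 5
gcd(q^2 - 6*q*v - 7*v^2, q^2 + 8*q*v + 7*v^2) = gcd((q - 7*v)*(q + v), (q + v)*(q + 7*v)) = q + v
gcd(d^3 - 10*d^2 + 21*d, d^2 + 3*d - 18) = d - 3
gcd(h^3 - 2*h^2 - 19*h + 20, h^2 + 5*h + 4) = h + 4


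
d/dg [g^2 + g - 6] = 2*g + 1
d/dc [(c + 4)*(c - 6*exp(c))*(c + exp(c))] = (c + 4)*(c - 6*exp(c))*(exp(c) + 1) - (c + 4)*(c + exp(c))*(6*exp(c) - 1) + (c - 6*exp(c))*(c + exp(c))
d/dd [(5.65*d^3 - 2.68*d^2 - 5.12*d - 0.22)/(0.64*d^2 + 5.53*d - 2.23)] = (3.616*d^4 + 62.489*d^3 - 49.3421*d^2 + 12.2344*d + 12.6342)/(0.4096*d^4 + 7.0784*d^3 + 27.7265*d^2 - 24.6638*d + 4.9729)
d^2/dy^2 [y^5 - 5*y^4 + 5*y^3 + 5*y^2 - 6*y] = 20*y^3 - 60*y^2 + 30*y + 10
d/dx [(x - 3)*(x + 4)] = 2*x + 1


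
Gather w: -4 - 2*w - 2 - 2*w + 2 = -4*w - 4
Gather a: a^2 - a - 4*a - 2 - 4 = a^2 - 5*a - 6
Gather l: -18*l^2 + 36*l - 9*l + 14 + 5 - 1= -18*l^2 + 27*l + 18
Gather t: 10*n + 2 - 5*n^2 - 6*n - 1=-5*n^2 + 4*n + 1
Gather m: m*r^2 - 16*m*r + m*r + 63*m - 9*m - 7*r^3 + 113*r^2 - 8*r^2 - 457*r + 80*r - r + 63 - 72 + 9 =m*(r^2 - 15*r + 54) - 7*r^3 + 105*r^2 - 378*r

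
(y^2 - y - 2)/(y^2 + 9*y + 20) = (y^2 - y - 2)/(y^2 + 9*y + 20)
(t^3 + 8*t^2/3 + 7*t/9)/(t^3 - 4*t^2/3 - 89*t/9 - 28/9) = t/(t - 4)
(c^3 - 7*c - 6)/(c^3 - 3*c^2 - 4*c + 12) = (c + 1)/(c - 2)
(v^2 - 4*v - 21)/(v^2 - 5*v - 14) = (v + 3)/(v + 2)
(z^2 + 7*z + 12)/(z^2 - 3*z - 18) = (z + 4)/(z - 6)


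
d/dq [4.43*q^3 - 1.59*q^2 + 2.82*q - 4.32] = 13.29*q^2 - 3.18*q + 2.82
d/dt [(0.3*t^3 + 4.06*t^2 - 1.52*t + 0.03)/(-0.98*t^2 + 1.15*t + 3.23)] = (-0.294*t^4 + 0.69*t^3 + 6.0864*t^2 + 26.2864*t - 4.9441)/(0.9604*t^4 - 2.254*t^3 - 5.0083*t^2 + 7.429*t + 10.4329)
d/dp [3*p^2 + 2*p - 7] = 6*p + 2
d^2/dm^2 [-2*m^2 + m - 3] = -4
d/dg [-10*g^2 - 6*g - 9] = -20*g - 6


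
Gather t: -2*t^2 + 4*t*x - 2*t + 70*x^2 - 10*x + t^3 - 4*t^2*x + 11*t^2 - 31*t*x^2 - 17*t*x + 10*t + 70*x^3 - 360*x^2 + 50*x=t^3 + t^2*(9 - 4*x) + t*(-31*x^2 - 13*x + 8) + 70*x^3 - 290*x^2 + 40*x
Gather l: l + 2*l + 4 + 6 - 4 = 3*l + 6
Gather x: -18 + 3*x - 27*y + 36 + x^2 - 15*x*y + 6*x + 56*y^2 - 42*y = x^2 + x*(9 - 15*y) + 56*y^2 - 69*y + 18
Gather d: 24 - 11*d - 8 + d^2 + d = d^2 - 10*d + 16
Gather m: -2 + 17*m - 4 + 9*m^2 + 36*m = 9*m^2 + 53*m - 6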